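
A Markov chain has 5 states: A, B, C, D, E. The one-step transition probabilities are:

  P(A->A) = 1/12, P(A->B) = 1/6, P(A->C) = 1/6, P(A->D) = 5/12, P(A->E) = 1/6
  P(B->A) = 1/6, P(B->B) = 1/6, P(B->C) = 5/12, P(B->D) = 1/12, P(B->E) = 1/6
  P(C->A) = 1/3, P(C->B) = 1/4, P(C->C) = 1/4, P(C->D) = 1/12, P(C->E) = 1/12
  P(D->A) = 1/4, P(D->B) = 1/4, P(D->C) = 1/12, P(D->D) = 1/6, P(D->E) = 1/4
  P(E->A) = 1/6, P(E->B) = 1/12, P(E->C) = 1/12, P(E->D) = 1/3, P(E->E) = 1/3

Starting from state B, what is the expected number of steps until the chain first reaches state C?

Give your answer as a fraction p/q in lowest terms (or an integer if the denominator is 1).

Answer: 772/177

Derivation:
Let h_i = expected steps to first reach C from state i.
Boundary: h_C = 0.
First-step equations for the other states:
  h_A = 1 + 1/12*h_A + 1/6*h_B + 1/6*h_C + 5/12*h_D + 1/6*h_E
  h_B = 1 + 1/6*h_A + 1/6*h_B + 5/12*h_C + 1/12*h_D + 1/6*h_E
  h_D = 1 + 1/4*h_A + 1/4*h_B + 1/12*h_C + 1/6*h_D + 1/4*h_E
  h_E = 1 + 1/6*h_A + 1/12*h_B + 1/12*h_C + 1/3*h_D + 1/3*h_E

Substituting h_C = 0 and rearranging gives the linear system (I - Q) h = 1:
  [11/12, -1/6, -5/12, -1/6] . (h_A, h_B, h_D, h_E) = 1
  [-1/6, 5/6, -1/12, -1/6] . (h_A, h_B, h_D, h_E) = 1
  [-1/4, -1/4, 5/6, -1/4] . (h_A, h_B, h_D, h_E) = 1
  [-1/6, -1/12, -1/3, 2/3] . (h_A, h_B, h_D, h_E) = 1

Solving yields:
  h_A = 352/59
  h_B = 772/177
  h_D = 372/59
  h_E = 1184/177

Starting state is B, so the expected hitting time is h_B = 772/177.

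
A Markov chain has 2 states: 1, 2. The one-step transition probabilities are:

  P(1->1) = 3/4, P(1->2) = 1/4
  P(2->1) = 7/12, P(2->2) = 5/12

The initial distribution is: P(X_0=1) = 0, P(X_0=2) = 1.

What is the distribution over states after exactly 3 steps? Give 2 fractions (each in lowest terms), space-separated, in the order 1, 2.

Answer: 301/432 131/432

Derivation:
Propagating the distribution step by step (d_{t+1} = d_t * P):
d_0 = (1=0, 2=1)
  d_1[1] = 0*3/4 + 1*7/12 = 7/12
  d_1[2] = 0*1/4 + 1*5/12 = 5/12
d_1 = (1=7/12, 2=5/12)
  d_2[1] = 7/12*3/4 + 5/12*7/12 = 49/72
  d_2[2] = 7/12*1/4 + 5/12*5/12 = 23/72
d_2 = (1=49/72, 2=23/72)
  d_3[1] = 49/72*3/4 + 23/72*7/12 = 301/432
  d_3[2] = 49/72*1/4 + 23/72*5/12 = 131/432
d_3 = (1=301/432, 2=131/432)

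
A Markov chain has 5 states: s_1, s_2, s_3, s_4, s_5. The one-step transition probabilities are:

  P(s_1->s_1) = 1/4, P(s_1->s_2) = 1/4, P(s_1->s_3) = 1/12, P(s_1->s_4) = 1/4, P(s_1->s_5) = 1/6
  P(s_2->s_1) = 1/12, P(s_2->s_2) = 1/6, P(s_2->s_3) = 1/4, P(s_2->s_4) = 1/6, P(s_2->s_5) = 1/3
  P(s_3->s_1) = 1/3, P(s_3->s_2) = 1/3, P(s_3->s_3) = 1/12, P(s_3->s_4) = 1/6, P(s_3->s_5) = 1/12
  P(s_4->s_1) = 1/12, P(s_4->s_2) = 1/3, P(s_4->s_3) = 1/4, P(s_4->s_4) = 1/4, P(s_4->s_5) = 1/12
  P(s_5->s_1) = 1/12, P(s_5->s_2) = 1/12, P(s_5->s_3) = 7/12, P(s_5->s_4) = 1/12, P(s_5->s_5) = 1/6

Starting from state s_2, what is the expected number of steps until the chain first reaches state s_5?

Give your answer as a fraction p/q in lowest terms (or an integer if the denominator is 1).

Answer: 19272/4049

Derivation:
Let h_i = expected steps to first reach s_5 from state i.
Boundary: h_s_5 = 0.
First-step equations for the other states:
  h_s_1 = 1 + 1/4*h_s_1 + 1/4*h_s_2 + 1/12*h_s_3 + 1/4*h_s_4 + 1/6*h_s_5
  h_s_2 = 1 + 1/12*h_s_1 + 1/6*h_s_2 + 1/4*h_s_3 + 1/6*h_s_4 + 1/3*h_s_5
  h_s_3 = 1 + 1/3*h_s_1 + 1/3*h_s_2 + 1/12*h_s_3 + 1/6*h_s_4 + 1/12*h_s_5
  h_s_4 = 1 + 1/12*h_s_1 + 1/3*h_s_2 + 1/4*h_s_3 + 1/4*h_s_4 + 1/12*h_s_5

Substituting h_s_5 = 0 and rearranging gives the linear system (I - Q) h = 1:
  [3/4, -1/4, -1/12, -1/4] . (h_s_1, h_s_2, h_s_3, h_s_4) = 1
  [-1/12, 5/6, -1/4, -1/6] . (h_s_1, h_s_2, h_s_3, h_s_4) = 1
  [-1/3, -1/3, 11/12, -1/6] . (h_s_1, h_s_2, h_s_3, h_s_4) = 1
  [-1/12, -1/3, -1/4, 3/4] . (h_s_1, h_s_2, h_s_3, h_s_4) = 1

Solving yields:
  h_s_1 = 22680/4049
  h_s_2 = 19272/4049
  h_s_3 = 24132/4049
  h_s_4 = 24528/4049

Starting state is s_2, so the expected hitting time is h_s_2 = 19272/4049.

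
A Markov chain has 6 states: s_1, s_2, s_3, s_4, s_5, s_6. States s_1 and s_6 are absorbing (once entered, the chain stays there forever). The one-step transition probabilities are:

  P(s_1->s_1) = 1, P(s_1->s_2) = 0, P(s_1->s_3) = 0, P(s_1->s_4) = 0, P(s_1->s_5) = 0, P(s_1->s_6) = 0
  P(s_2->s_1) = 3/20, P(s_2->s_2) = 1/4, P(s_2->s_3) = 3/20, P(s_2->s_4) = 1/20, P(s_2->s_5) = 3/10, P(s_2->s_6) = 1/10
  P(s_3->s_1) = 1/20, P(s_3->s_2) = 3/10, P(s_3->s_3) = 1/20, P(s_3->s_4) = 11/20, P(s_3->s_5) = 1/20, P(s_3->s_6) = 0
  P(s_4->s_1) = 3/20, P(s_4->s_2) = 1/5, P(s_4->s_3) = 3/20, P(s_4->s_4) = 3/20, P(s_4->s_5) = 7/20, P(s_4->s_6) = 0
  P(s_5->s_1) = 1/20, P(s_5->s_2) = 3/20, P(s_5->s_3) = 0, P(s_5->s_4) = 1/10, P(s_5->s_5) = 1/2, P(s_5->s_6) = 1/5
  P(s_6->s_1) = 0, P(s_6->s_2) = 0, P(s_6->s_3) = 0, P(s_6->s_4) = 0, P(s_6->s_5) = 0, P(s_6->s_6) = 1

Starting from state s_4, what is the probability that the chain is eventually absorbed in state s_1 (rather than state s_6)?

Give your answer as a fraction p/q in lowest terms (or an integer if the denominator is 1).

Answer: 1005/1909

Derivation:
Let a_i = P(absorbed in s_1 | start in state i).
Boundary conditions: a_s_1 = 1, a_s_6 = 0.
For each transient state i, a_i = sum_j P(i->j) * a_j:
  a_s_2 = 3/20*a_s_1 + 1/4*a_s_2 + 3/20*a_s_3 + 1/20*a_s_4 + 3/10*a_s_5 + 1/10*a_s_6
  a_s_3 = 1/20*a_s_1 + 3/10*a_s_2 + 1/20*a_s_3 + 11/20*a_s_4 + 1/20*a_s_5 + 0*a_s_6
  a_s_4 = 3/20*a_s_1 + 1/5*a_s_2 + 3/20*a_s_3 + 3/20*a_s_4 + 7/20*a_s_5 + 0*a_s_6
  a_s_5 = 1/20*a_s_1 + 3/20*a_s_2 + 0*a_s_3 + 1/10*a_s_4 + 1/2*a_s_5 + 1/5*a_s_6

Substituting a_s_1 = 1 and a_s_6 = 0, rearrange to (I - Q) a = r where r[i] = P(i -> s_1):
  [3/4, -3/20, -1/20, -3/10] . (a_s_2, a_s_3, a_s_4, a_s_5) = 3/20
  [-3/10, 19/20, -11/20, -1/20] . (a_s_2, a_s_3, a_s_4, a_s_5) = 1/20
  [-1/5, -3/20, 17/20, -7/20] . (a_s_2, a_s_3, a_s_4, a_s_5) = 3/20
  [-3/20, 0, -1/10, 1/2] . (a_s_2, a_s_3, a_s_4, a_s_5) = 1/20

Solving yields:
  a_s_2 = 917/1909
  a_s_3 = 1007/1909
  a_s_4 = 1005/1909
  a_s_5 = 29/83

Starting state is s_4, so the absorption probability is a_s_4 = 1005/1909.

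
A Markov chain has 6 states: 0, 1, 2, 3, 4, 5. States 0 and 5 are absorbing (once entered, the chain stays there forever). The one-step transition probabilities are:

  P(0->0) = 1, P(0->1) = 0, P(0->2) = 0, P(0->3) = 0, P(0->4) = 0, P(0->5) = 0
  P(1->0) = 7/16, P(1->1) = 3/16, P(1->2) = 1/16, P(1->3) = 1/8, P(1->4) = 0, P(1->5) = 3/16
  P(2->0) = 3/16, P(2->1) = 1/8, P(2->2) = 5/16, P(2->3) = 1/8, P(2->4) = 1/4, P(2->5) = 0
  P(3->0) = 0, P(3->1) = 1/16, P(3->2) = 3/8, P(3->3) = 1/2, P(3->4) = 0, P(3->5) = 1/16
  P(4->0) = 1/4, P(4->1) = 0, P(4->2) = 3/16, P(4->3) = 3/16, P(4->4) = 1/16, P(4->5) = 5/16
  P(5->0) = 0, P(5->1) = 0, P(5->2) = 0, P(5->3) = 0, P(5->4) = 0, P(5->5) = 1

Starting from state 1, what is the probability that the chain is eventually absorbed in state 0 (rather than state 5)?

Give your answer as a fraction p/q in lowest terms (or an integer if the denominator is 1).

Let a_i = P(absorbed in 0 | start in state i).
Boundary conditions: a_0 = 1, a_5 = 0.
For each transient state i, a_i = sum_j P(i->j) * a_j:
  a_1 = 7/16*a_0 + 3/16*a_1 + 1/16*a_2 + 1/8*a_3 + 0*a_4 + 3/16*a_5
  a_2 = 3/16*a_0 + 1/8*a_1 + 5/16*a_2 + 1/8*a_3 + 1/4*a_4 + 0*a_5
  a_3 = 0*a_0 + 1/16*a_1 + 3/8*a_2 + 1/2*a_3 + 0*a_4 + 1/16*a_5
  a_4 = 1/4*a_0 + 0*a_1 + 3/16*a_2 + 3/16*a_3 + 1/16*a_4 + 5/16*a_5

Substituting a_0 = 1 and a_5 = 0, rearrange to (I - Q) a = r where r[i] = P(i -> 0):
  [13/16, -1/16, -1/8, 0] . (a_1, a_2, a_3, a_4) = 7/16
  [-1/8, 11/16, -1/8, -1/4] . (a_1, a_2, a_3, a_4) = 3/16
  [-1/16, -3/8, 1/2, 0] . (a_1, a_2, a_3, a_4) = 0
  [0, -3/16, -3/16, 15/16] . (a_1, a_2, a_3, a_4) = 1/4

Solving yields:
  a_1 = 1003/1461
  a_2 = 683/974
  a_3 = 3575/5844
  a_4 = 1031/1948

Starting state is 1, so the absorption probability is a_1 = 1003/1461.

Answer: 1003/1461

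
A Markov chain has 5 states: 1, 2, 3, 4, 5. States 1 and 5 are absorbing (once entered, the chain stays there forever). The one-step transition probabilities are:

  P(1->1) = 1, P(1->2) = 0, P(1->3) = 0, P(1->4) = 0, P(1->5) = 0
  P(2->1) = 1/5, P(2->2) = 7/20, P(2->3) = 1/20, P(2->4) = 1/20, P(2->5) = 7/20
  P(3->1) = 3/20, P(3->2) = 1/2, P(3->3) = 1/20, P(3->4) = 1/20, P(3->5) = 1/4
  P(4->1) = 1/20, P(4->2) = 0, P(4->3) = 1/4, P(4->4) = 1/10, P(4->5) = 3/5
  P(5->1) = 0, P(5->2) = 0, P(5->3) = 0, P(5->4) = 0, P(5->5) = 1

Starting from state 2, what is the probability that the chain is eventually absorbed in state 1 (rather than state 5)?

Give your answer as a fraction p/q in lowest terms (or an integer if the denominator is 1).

Answer: 1437/4151

Derivation:
Let a_i = P(absorbed in 1 | start in state i).
Boundary conditions: a_1 = 1, a_5 = 0.
For each transient state i, a_i = sum_j P(i->j) * a_j:
  a_2 = 1/5*a_1 + 7/20*a_2 + 1/20*a_3 + 1/20*a_4 + 7/20*a_5
  a_3 = 3/20*a_1 + 1/2*a_2 + 1/20*a_3 + 1/20*a_4 + 1/4*a_5
  a_4 = 1/20*a_1 + 0*a_2 + 1/4*a_3 + 1/10*a_4 + 3/5*a_5

Substituting a_1 = 1 and a_5 = 0, rearrange to (I - Q) a = r where r[i] = P(i -> 1):
  [13/20, -1/20, -1/20] . (a_2, a_3, a_4) = 1/5
  [-1/2, 19/20, -1/20] . (a_2, a_3, a_4) = 3/20
  [0, -1/4, 9/10] . (a_2, a_3, a_4) = 1/20

Solving yields:
  a_2 = 1437/4151
  a_3 = 1445/4151
  a_4 = 632/4151

Starting state is 2, so the absorption probability is a_2 = 1437/4151.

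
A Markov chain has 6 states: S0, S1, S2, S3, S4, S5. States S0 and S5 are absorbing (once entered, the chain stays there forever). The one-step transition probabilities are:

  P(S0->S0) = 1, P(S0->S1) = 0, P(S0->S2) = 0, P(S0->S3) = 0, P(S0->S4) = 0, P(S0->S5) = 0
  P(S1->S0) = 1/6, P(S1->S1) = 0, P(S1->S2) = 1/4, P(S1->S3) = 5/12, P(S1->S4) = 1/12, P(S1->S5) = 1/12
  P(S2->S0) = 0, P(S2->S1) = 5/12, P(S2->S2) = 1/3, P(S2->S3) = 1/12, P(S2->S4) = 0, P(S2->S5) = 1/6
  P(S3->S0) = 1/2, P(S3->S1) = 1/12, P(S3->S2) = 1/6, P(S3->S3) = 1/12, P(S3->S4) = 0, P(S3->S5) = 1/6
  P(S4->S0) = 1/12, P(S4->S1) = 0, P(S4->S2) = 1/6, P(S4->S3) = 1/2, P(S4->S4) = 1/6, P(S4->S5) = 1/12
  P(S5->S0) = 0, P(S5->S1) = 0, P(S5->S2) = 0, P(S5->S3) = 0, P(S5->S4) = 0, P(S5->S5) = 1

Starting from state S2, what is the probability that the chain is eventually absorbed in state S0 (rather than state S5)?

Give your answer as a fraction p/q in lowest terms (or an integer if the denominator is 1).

Let a_i = P(absorbed in S0 | start in state i).
Boundary conditions: a_S0 = 1, a_S5 = 0.
For each transient state i, a_i = sum_j P(i->j) * a_j:
  a_S1 = 1/6*a_S0 + 0*a_S1 + 1/4*a_S2 + 5/12*a_S3 + 1/12*a_S4 + 1/12*a_S5
  a_S2 = 0*a_S0 + 5/12*a_S1 + 1/3*a_S2 + 1/12*a_S3 + 0*a_S4 + 1/6*a_S5
  a_S3 = 1/2*a_S0 + 1/12*a_S1 + 1/6*a_S2 + 1/12*a_S3 + 0*a_S4 + 1/6*a_S5
  a_S4 = 1/12*a_S0 + 0*a_S1 + 1/6*a_S2 + 1/2*a_S3 + 1/6*a_S4 + 1/12*a_S5

Substituting a_S0 = 1 and a_S5 = 0, rearrange to (I - Q) a = r where r[i] = P(i -> S0):
  [1, -1/4, -5/12, -1/12] . (a_S1, a_S2, a_S3, a_S4) = 1/6
  [-5/12, 2/3, -1/12, 0] . (a_S1, a_S2, a_S3, a_S4) = 0
  [-1/12, -1/6, 11/12, 0] . (a_S1, a_S2, a_S3, a_S4) = 1/2
  [0, -1/6, -1/2, 5/6] . (a_S1, a_S2, a_S3, a_S4) = 1/12

Solving yields:
  a_S1 = 2343/3760
  a_S2 = 447/940
  a_S3 = 2589/3760
  a_S4 = 2287/3760

Starting state is S2, so the absorption probability is a_S2 = 447/940.

Answer: 447/940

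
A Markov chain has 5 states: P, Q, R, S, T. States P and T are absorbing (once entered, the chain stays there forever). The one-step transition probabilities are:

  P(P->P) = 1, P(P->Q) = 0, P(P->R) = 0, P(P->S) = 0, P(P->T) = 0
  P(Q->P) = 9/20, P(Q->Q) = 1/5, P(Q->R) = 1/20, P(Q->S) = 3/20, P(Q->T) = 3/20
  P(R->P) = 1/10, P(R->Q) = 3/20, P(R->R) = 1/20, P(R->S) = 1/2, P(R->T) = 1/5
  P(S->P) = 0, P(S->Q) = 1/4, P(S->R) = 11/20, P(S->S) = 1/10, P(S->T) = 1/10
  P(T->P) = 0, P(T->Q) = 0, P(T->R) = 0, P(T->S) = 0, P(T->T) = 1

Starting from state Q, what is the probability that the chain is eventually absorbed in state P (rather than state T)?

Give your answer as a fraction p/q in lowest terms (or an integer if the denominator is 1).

Answer: 1095/1612

Derivation:
Let a_i = P(absorbed in P | start in state i).
Boundary conditions: a_P = 1, a_T = 0.
For each transient state i, a_i = sum_j P(i->j) * a_j:
  a_Q = 9/20*a_P + 1/5*a_Q + 1/20*a_R + 3/20*a_S + 3/20*a_T
  a_R = 1/10*a_P + 3/20*a_Q + 1/20*a_R + 1/2*a_S + 1/5*a_T
  a_S = 0*a_P + 1/4*a_Q + 11/20*a_R + 1/10*a_S + 1/10*a_T

Substituting a_P = 1 and a_T = 0, rearrange to (I - Q) a = r where r[i] = P(i -> P):
  [4/5, -1/20, -3/20] . (a_Q, a_R, a_S) = 9/20
  [-3/20, 19/20, -1/2] . (a_Q, a_R, a_S) = 1/10
  [-1/4, -11/20, 9/10] . (a_Q, a_R, a_S) = 0

Solving yields:
  a_Q = 1095/1612
  a_R = 57/124
  a_S = 757/1612

Starting state is Q, so the absorption probability is a_Q = 1095/1612.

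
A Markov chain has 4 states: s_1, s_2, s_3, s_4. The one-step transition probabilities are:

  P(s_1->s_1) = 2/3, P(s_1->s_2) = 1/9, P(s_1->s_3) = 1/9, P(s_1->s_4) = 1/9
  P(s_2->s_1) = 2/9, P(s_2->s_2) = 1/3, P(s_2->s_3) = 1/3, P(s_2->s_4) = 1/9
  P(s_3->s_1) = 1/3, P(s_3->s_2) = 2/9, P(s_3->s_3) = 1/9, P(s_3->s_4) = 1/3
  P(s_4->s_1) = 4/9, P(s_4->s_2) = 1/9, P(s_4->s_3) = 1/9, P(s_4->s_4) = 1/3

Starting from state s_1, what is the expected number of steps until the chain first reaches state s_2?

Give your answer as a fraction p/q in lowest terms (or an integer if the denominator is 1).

Answer: 81/10

Derivation:
Let h_i = expected steps to first reach s_2 from state i.
Boundary: h_s_2 = 0.
First-step equations for the other states:
  h_s_1 = 1 + 2/3*h_s_1 + 1/9*h_s_2 + 1/9*h_s_3 + 1/9*h_s_4
  h_s_3 = 1 + 1/3*h_s_1 + 2/9*h_s_2 + 1/9*h_s_3 + 1/3*h_s_4
  h_s_4 = 1 + 4/9*h_s_1 + 1/9*h_s_2 + 1/9*h_s_3 + 1/3*h_s_4

Substituting h_s_2 = 0 and rearranging gives the linear system (I - Q) h = 1:
  [1/3, -1/9, -1/9] . (h_s_1, h_s_3, h_s_4) = 1
  [-1/3, 8/9, -1/3] . (h_s_1, h_s_3, h_s_4) = 1
  [-4/9, -1/9, 2/3] . (h_s_1, h_s_3, h_s_4) = 1

Solving yields:
  h_s_1 = 81/10
  h_s_3 = 36/5
  h_s_4 = 81/10

Starting state is s_1, so the expected hitting time is h_s_1 = 81/10.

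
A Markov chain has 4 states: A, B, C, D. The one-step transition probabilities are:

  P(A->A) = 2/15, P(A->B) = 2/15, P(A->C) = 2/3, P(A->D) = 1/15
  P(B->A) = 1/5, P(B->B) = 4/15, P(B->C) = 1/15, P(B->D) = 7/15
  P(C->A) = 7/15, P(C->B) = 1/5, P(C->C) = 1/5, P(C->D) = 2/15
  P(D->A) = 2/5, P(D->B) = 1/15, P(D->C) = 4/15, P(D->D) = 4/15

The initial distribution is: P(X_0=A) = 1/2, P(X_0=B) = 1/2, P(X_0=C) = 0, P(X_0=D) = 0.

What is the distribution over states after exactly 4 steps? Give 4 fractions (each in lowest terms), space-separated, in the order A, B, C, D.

Answer: 15863/50625 8344/50625 16661/50625 9757/50625

Derivation:
Propagating the distribution step by step (d_{t+1} = d_t * P):
d_0 = (A=1/2, B=1/2, C=0, D=0)
  d_1[A] = 1/2*2/15 + 1/2*1/5 + 0*7/15 + 0*2/5 = 1/6
  d_1[B] = 1/2*2/15 + 1/2*4/15 + 0*1/5 + 0*1/15 = 1/5
  d_1[C] = 1/2*2/3 + 1/2*1/15 + 0*1/5 + 0*4/15 = 11/30
  d_1[D] = 1/2*1/15 + 1/2*7/15 + 0*2/15 + 0*4/15 = 4/15
d_1 = (A=1/6, B=1/5, C=11/30, D=4/15)
  d_2[A] = 1/6*2/15 + 1/5*1/5 + 11/30*7/15 + 4/15*2/5 = 17/50
  d_2[B] = 1/6*2/15 + 1/5*4/15 + 11/30*1/5 + 4/15*1/15 = 1/6
  d_2[C] = 1/6*2/3 + 1/5*1/15 + 11/30*1/5 + 4/15*4/15 = 121/450
  d_2[D] = 1/6*1/15 + 1/5*7/15 + 11/30*2/15 + 4/15*4/15 = 101/450
d_2 = (A=17/50, B=1/6, C=121/450, D=101/450)
  d_3[A] = 17/50*2/15 + 1/6*1/5 + 121/450*7/15 + 101/450*2/5 = 992/3375
  d_3[B] = 17/50*2/15 + 1/6*4/15 + 121/450*1/5 + 101/450*1/15 = 107/675
  d_3[C] = 17/50*2/3 + 1/6*1/15 + 121/450*1/5 + 101/450*4/15 = 1186/3375
  d_3[D] = 17/50*1/15 + 1/6*7/15 + 121/450*2/15 + 101/450*4/15 = 662/3375
d_3 = (A=992/3375, B=107/675, C=1186/3375, D=662/3375)
  d_4[A] = 992/3375*2/15 + 107/675*1/5 + 1186/3375*7/15 + 662/3375*2/5 = 15863/50625
  d_4[B] = 992/3375*2/15 + 107/675*4/15 + 1186/3375*1/5 + 662/3375*1/15 = 8344/50625
  d_4[C] = 992/3375*2/3 + 107/675*1/15 + 1186/3375*1/5 + 662/3375*4/15 = 16661/50625
  d_4[D] = 992/3375*1/15 + 107/675*7/15 + 1186/3375*2/15 + 662/3375*4/15 = 9757/50625
d_4 = (A=15863/50625, B=8344/50625, C=16661/50625, D=9757/50625)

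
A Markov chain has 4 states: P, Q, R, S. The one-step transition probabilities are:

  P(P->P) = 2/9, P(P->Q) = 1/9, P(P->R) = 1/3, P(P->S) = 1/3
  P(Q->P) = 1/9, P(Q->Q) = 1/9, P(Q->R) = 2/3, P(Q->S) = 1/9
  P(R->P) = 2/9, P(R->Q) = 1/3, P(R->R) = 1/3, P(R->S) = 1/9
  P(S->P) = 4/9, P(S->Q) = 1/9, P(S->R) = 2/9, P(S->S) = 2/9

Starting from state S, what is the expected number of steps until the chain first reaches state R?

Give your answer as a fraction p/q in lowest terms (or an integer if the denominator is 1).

Answer: 81/25

Derivation:
Let h_i = expected steps to first reach R from state i.
Boundary: h_R = 0.
First-step equations for the other states:
  h_P = 1 + 2/9*h_P + 1/9*h_Q + 1/3*h_R + 1/3*h_S
  h_Q = 1 + 1/9*h_P + 1/9*h_Q + 2/3*h_R + 1/9*h_S
  h_S = 1 + 4/9*h_P + 1/9*h_Q + 2/9*h_R + 2/9*h_S

Substituting h_R = 0 and rearranging gives the linear system (I - Q) h = 1:
  [7/9, -1/9, -1/3] . (h_P, h_Q, h_S) = 1
  [-1/9, 8/9, -1/9] . (h_P, h_Q, h_S) = 1
  [-4/9, -1/9, 7/9] . (h_P, h_Q, h_S) = 1

Solving yields:
  h_P = 162/55
  h_Q = 522/275
  h_S = 81/25

Starting state is S, so the expected hitting time is h_S = 81/25.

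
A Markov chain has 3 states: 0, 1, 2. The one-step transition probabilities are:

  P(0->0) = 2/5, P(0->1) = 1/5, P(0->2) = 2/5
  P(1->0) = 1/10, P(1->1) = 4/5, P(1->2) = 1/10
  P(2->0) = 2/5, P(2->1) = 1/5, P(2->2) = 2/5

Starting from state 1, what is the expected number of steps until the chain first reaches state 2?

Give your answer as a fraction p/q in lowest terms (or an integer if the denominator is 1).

Answer: 7

Derivation:
Let h_i = expected steps to first reach 2 from state i.
Boundary: h_2 = 0.
First-step equations for the other states:
  h_0 = 1 + 2/5*h_0 + 1/5*h_1 + 2/5*h_2
  h_1 = 1 + 1/10*h_0 + 4/5*h_1 + 1/10*h_2

Substituting h_2 = 0 and rearranging gives the linear system (I - Q) h = 1:
  [3/5, -1/5] . (h_0, h_1) = 1
  [-1/10, 1/5] . (h_0, h_1) = 1

Solving yields:
  h_0 = 4
  h_1 = 7

Starting state is 1, so the expected hitting time is h_1 = 7.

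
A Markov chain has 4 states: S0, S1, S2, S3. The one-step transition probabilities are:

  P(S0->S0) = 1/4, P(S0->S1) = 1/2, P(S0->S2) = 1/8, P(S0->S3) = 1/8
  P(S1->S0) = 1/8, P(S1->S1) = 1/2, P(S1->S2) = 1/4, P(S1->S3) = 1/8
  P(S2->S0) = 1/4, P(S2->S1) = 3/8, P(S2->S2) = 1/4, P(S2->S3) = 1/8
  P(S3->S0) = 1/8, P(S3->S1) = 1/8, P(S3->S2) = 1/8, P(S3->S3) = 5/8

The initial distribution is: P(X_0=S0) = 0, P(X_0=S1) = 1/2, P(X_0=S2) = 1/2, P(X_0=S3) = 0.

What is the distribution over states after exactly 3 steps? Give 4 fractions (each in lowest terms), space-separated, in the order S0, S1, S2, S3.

Propagating the distribution step by step (d_{t+1} = d_t * P):
d_0 = (S0=0, S1=1/2, S2=1/2, S3=0)
  d_1[S0] = 0*1/4 + 1/2*1/8 + 1/2*1/4 + 0*1/8 = 3/16
  d_1[S1] = 0*1/2 + 1/2*1/2 + 1/2*3/8 + 0*1/8 = 7/16
  d_1[S2] = 0*1/8 + 1/2*1/4 + 1/2*1/4 + 0*1/8 = 1/4
  d_1[S3] = 0*1/8 + 1/2*1/8 + 1/2*1/8 + 0*5/8 = 1/8
d_1 = (S0=3/16, S1=7/16, S2=1/4, S3=1/8)
  d_2[S0] = 3/16*1/4 + 7/16*1/8 + 1/4*1/4 + 1/8*1/8 = 23/128
  d_2[S1] = 3/16*1/2 + 7/16*1/2 + 1/4*3/8 + 1/8*1/8 = 27/64
  d_2[S2] = 3/16*1/8 + 7/16*1/4 + 1/4*1/4 + 1/8*1/8 = 27/128
  d_2[S3] = 3/16*1/8 + 7/16*1/8 + 1/4*1/8 + 1/8*5/8 = 3/16
d_2 = (S0=23/128, S1=27/64, S2=27/128, S3=3/16)
  d_3[S0] = 23/128*1/4 + 27/64*1/8 + 27/128*1/4 + 3/16*1/8 = 89/512
  d_3[S1] = 23/128*1/2 + 27/64*1/2 + 27/128*3/8 + 3/16*1/8 = 413/1024
  d_3[S2] = 23/128*1/8 + 27/64*1/4 + 27/128*1/4 + 3/16*1/8 = 209/1024
  d_3[S3] = 23/128*1/8 + 27/64*1/8 + 27/128*1/8 + 3/16*5/8 = 7/32
d_3 = (S0=89/512, S1=413/1024, S2=209/1024, S3=7/32)

Answer: 89/512 413/1024 209/1024 7/32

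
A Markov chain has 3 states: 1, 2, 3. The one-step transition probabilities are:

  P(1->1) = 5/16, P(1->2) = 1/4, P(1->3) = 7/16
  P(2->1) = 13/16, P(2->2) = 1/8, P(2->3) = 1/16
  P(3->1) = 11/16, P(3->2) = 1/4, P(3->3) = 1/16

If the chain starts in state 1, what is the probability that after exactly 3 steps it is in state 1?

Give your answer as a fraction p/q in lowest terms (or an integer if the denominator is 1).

Computing P^3 by repeated multiplication:
P^1 =
  1: [5/16, 1/4, 7/16]
  2: [13/16, 1/8, 1/16]
  3: [11/16, 1/4, 1/16]
P^2 =
  1: [77/128, 7/32, 23/128]
  2: [51/128, 15/64, 47/128]
  3: [59/128, 7/32, 41/128]
P^3 =
  1: [501/1024, 57/256, 295/1024]
  2: [581/1024, 113/512, 217/1024]
  3: [555/1024, 57/256, 241/1024]

(P^3)[1 -> 1] = 501/1024

Answer: 501/1024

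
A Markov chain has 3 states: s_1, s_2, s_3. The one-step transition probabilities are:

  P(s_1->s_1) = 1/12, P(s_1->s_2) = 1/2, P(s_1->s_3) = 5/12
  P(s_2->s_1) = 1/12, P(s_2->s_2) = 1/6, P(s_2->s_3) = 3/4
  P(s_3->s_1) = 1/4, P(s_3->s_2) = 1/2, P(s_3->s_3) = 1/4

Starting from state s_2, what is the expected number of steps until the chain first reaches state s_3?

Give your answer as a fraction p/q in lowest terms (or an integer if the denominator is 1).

Answer: 18/13

Derivation:
Let h_i = expected steps to first reach s_3 from state i.
Boundary: h_s_3 = 0.
First-step equations for the other states:
  h_s_1 = 1 + 1/12*h_s_1 + 1/2*h_s_2 + 5/12*h_s_3
  h_s_2 = 1 + 1/12*h_s_1 + 1/6*h_s_2 + 3/4*h_s_3

Substituting h_s_3 = 0 and rearranging gives the linear system (I - Q) h = 1:
  [11/12, -1/2] . (h_s_1, h_s_2) = 1
  [-1/12, 5/6] . (h_s_1, h_s_2) = 1

Solving yields:
  h_s_1 = 24/13
  h_s_2 = 18/13

Starting state is s_2, so the expected hitting time is h_s_2 = 18/13.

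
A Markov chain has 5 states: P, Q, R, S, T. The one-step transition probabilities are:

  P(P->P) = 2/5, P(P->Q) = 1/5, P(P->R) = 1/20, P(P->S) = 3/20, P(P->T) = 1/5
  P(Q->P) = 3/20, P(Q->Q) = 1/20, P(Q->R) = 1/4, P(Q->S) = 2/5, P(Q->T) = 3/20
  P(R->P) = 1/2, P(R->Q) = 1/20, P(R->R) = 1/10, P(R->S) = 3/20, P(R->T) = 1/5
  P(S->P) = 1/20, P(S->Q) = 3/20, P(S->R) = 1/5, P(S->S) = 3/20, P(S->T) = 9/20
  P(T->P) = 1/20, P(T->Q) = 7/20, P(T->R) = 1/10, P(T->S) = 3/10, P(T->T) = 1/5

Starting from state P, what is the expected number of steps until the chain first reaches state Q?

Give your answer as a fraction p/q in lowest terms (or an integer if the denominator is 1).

Answer: 146300/31219

Derivation:
Let h_i = expected steps to first reach Q from state i.
Boundary: h_Q = 0.
First-step equations for the other states:
  h_P = 1 + 2/5*h_P + 1/5*h_Q + 1/20*h_R + 3/20*h_S + 1/5*h_T
  h_R = 1 + 1/2*h_P + 1/20*h_Q + 1/10*h_R + 3/20*h_S + 1/5*h_T
  h_S = 1 + 1/20*h_P + 3/20*h_Q + 1/5*h_R + 3/20*h_S + 9/20*h_T
  h_T = 1 + 1/20*h_P + 7/20*h_Q + 1/10*h_R + 3/10*h_S + 1/5*h_T

Substituting h_Q = 0 and rearranging gives the linear system (I - Q) h = 1:
  [3/5, -1/20, -3/20, -1/5] . (h_P, h_R, h_S, h_T) = 1
  [-1/2, 9/10, -3/20, -1/5] . (h_P, h_R, h_S, h_T) = 1
  [-1/20, -1/5, 17/20, -9/20] . (h_P, h_R, h_S, h_T) = 1
  [-1/20, -1/10, -3/10, 4/5] . (h_P, h_R, h_S, h_T) = 1

Solving yields:
  h_P = 146300/31219
  h_R = 169400/31219
  h_S = 152100/31219
  h_T = 126380/31219

Starting state is P, so the expected hitting time is h_P = 146300/31219.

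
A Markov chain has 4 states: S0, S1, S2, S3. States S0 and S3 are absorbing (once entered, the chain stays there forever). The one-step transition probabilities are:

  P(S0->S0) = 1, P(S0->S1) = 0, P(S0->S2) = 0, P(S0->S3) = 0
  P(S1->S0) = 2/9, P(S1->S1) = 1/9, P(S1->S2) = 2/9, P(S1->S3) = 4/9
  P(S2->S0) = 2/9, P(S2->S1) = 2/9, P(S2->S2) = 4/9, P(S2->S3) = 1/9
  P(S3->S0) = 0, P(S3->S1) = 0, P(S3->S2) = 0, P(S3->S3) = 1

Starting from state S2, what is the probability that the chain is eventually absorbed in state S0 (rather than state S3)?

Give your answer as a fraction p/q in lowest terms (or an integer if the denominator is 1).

Let a_i = P(absorbed in S0 | start in state i).
Boundary conditions: a_S0 = 1, a_S3 = 0.
For each transient state i, a_i = sum_j P(i->j) * a_j:
  a_S1 = 2/9*a_S0 + 1/9*a_S1 + 2/9*a_S2 + 4/9*a_S3
  a_S2 = 2/9*a_S0 + 2/9*a_S1 + 4/9*a_S2 + 1/9*a_S3

Substituting a_S0 = 1 and a_S3 = 0, rearrange to (I - Q) a = r where r[i] = P(i -> S0):
  [8/9, -2/9] . (a_S1, a_S2) = 2/9
  [-2/9, 5/9] . (a_S1, a_S2) = 2/9

Solving yields:
  a_S1 = 7/18
  a_S2 = 5/9

Starting state is S2, so the absorption probability is a_S2 = 5/9.

Answer: 5/9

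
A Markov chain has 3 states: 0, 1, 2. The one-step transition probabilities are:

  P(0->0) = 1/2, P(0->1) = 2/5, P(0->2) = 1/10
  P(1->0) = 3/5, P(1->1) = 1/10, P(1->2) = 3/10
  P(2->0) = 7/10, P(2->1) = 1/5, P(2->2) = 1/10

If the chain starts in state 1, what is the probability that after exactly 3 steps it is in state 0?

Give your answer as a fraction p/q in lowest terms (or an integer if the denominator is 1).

Answer: 111/200

Derivation:
Computing P^3 by repeated multiplication:
P^1 =
  0: [1/2, 2/5, 1/10]
  1: [3/5, 1/10, 3/10]
  2: [7/10, 1/5, 1/10]
P^2 =
  0: [14/25, 13/50, 9/50]
  1: [57/100, 31/100, 3/25]
  2: [27/50, 8/25, 7/50]
P^3 =
  0: [281/500, 143/500, 19/125]
  1: [111/200, 283/1000, 81/500]
  2: [14/25, 69/250, 41/250]

(P^3)[1 -> 0] = 111/200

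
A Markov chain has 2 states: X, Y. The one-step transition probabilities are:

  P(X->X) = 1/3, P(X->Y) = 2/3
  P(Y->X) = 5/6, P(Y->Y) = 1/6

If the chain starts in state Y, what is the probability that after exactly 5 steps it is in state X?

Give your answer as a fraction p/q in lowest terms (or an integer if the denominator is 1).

Computing P^5 by repeated multiplication:
P^1 =
  X: [1/3, 2/3]
  Y: [5/6, 1/6]
P^2 =
  X: [2/3, 1/3]
  Y: [5/12, 7/12]
P^3 =
  X: [1/2, 1/2]
  Y: [5/8, 3/8]
P^4 =
  X: [7/12, 5/12]
  Y: [25/48, 23/48]
P^5 =
  X: [13/24, 11/24]
  Y: [55/96, 41/96]

(P^5)[Y -> X] = 55/96

Answer: 55/96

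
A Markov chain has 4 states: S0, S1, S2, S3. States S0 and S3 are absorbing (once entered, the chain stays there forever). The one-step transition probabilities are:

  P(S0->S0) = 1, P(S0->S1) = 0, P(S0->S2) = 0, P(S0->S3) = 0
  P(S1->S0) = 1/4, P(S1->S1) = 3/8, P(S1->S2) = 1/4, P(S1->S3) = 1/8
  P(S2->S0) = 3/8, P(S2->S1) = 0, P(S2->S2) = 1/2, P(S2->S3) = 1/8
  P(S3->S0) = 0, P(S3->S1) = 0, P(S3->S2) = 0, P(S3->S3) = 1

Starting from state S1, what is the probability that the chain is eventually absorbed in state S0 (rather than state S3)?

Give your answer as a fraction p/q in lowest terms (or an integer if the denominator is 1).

Answer: 7/10

Derivation:
Let a_i = P(absorbed in S0 | start in state i).
Boundary conditions: a_S0 = 1, a_S3 = 0.
For each transient state i, a_i = sum_j P(i->j) * a_j:
  a_S1 = 1/4*a_S0 + 3/8*a_S1 + 1/4*a_S2 + 1/8*a_S3
  a_S2 = 3/8*a_S0 + 0*a_S1 + 1/2*a_S2 + 1/8*a_S3

Substituting a_S0 = 1 and a_S3 = 0, rearrange to (I - Q) a = r where r[i] = P(i -> S0):
  [5/8, -1/4] . (a_S1, a_S2) = 1/4
  [0, 1/2] . (a_S1, a_S2) = 3/8

Solving yields:
  a_S1 = 7/10
  a_S2 = 3/4

Starting state is S1, so the absorption probability is a_S1 = 7/10.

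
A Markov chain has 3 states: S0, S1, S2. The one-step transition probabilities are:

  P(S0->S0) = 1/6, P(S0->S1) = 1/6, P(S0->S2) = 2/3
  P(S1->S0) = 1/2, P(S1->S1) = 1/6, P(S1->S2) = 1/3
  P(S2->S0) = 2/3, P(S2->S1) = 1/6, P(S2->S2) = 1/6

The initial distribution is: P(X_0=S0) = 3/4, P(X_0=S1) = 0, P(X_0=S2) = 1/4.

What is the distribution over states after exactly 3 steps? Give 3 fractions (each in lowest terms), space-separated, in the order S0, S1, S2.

Propagating the distribution step by step (d_{t+1} = d_t * P):
d_0 = (S0=3/4, S1=0, S2=1/4)
  d_1[S0] = 3/4*1/6 + 0*1/2 + 1/4*2/3 = 7/24
  d_1[S1] = 3/4*1/6 + 0*1/6 + 1/4*1/6 = 1/6
  d_1[S2] = 3/4*2/3 + 0*1/3 + 1/4*1/6 = 13/24
d_1 = (S0=7/24, S1=1/6, S2=13/24)
  d_2[S0] = 7/24*1/6 + 1/6*1/2 + 13/24*2/3 = 71/144
  d_2[S1] = 7/24*1/6 + 1/6*1/6 + 13/24*1/6 = 1/6
  d_2[S2] = 7/24*2/3 + 1/6*1/3 + 13/24*1/6 = 49/144
d_2 = (S0=71/144, S1=1/6, S2=49/144)
  d_3[S0] = 71/144*1/6 + 1/6*1/2 + 49/144*2/3 = 113/288
  d_3[S1] = 71/144*1/6 + 1/6*1/6 + 49/144*1/6 = 1/6
  d_3[S2] = 71/144*2/3 + 1/6*1/3 + 49/144*1/6 = 127/288
d_3 = (S0=113/288, S1=1/6, S2=127/288)

Answer: 113/288 1/6 127/288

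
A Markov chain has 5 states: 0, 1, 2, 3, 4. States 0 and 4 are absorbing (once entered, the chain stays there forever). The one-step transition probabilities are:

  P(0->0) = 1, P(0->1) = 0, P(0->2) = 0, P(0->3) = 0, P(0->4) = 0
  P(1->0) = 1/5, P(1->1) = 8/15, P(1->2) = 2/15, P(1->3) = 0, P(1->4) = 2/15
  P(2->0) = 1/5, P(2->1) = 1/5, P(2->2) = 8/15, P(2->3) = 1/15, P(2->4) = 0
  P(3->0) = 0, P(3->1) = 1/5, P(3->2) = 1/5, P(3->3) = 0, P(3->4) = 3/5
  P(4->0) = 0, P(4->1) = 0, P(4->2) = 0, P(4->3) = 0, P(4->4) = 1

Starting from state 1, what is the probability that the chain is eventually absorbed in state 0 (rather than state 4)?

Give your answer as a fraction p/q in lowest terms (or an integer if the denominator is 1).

Let a_i = P(absorbed in 0 | start in state i).
Boundary conditions: a_0 = 1, a_4 = 0.
For each transient state i, a_i = sum_j P(i->j) * a_j:
  a_1 = 1/5*a_0 + 8/15*a_1 + 2/15*a_2 + 0*a_3 + 2/15*a_4
  a_2 = 1/5*a_0 + 1/5*a_1 + 8/15*a_2 + 1/15*a_3 + 0*a_4
  a_3 = 0*a_0 + 1/5*a_1 + 1/5*a_2 + 0*a_3 + 3/5*a_4

Substituting a_0 = 1 and a_4 = 0, rearrange to (I - Q) a = r where r[i] = P(i -> 0):
  [7/15, -2/15, 0] . (a_1, a_2, a_3) = 1/5
  [-1/5, 7/15, -1/15] . (a_1, a_2, a_3) = 1/5
  [-1/5, -1/5, 1] . (a_1, a_2, a_3) = 0

Solving yields:
  a_1 = 66/103
  a_2 = 153/206
  a_3 = 57/206

Starting state is 1, so the absorption probability is a_1 = 66/103.

Answer: 66/103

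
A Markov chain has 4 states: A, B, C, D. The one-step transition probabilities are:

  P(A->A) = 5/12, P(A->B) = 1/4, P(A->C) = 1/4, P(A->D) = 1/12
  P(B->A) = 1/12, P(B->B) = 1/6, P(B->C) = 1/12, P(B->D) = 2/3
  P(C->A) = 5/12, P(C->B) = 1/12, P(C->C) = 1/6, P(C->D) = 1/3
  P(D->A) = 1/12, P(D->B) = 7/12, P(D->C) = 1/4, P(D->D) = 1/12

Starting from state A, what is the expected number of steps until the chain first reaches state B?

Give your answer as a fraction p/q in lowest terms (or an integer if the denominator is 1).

Let h_i = expected steps to first reach B from state i.
Boundary: h_B = 0.
First-step equations for the other states:
  h_A = 1 + 5/12*h_A + 1/4*h_B + 1/4*h_C + 1/12*h_D
  h_C = 1 + 5/12*h_A + 1/12*h_B + 1/6*h_C + 1/3*h_D
  h_D = 1 + 1/12*h_A + 7/12*h_B + 1/4*h_C + 1/12*h_D

Substituting h_B = 0 and rearranging gives the linear system (I - Q) h = 1:
  [7/12, -1/4, -1/12] . (h_A, h_C, h_D) = 1
  [-5/12, 5/6, -1/3] . (h_A, h_C, h_D) = 1
  [-1/12, -1/4, 11/12] . (h_A, h_C, h_D) = 1

Solving yields:
  h_A = 468/121
  h_C = 504/121
  h_D = 312/121

Starting state is A, so the expected hitting time is h_A = 468/121.

Answer: 468/121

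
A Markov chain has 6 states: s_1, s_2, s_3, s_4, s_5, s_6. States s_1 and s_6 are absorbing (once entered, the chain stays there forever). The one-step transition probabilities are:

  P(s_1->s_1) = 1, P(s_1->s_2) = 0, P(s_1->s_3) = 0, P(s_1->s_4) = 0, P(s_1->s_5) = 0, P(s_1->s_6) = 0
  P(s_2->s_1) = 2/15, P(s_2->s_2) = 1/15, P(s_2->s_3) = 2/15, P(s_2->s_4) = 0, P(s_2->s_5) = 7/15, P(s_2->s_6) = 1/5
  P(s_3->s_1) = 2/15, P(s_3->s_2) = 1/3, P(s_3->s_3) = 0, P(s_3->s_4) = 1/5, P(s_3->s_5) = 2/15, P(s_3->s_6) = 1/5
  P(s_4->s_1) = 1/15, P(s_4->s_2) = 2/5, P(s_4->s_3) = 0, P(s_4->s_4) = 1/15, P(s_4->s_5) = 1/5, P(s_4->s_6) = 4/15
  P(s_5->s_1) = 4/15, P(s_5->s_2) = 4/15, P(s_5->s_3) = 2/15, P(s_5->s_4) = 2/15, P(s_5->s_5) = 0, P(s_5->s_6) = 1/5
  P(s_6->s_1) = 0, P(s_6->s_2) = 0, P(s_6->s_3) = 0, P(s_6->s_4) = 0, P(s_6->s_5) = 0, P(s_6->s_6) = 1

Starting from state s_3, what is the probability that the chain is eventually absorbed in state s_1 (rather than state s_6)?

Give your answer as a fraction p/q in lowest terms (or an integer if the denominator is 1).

Answer: 3223/7627

Derivation:
Let a_i = P(absorbed in s_1 | start in state i).
Boundary conditions: a_s_1 = 1, a_s_6 = 0.
For each transient state i, a_i = sum_j P(i->j) * a_j:
  a_s_2 = 2/15*a_s_1 + 1/15*a_s_2 + 2/15*a_s_3 + 0*a_s_4 + 7/15*a_s_5 + 1/5*a_s_6
  a_s_3 = 2/15*a_s_1 + 1/3*a_s_2 + 0*a_s_3 + 1/5*a_s_4 + 2/15*a_s_5 + 1/5*a_s_6
  a_s_4 = 1/15*a_s_1 + 2/5*a_s_2 + 0*a_s_3 + 1/15*a_s_4 + 1/5*a_s_5 + 4/15*a_s_6
  a_s_5 = 4/15*a_s_1 + 4/15*a_s_2 + 2/15*a_s_3 + 2/15*a_s_4 + 0*a_s_5 + 1/5*a_s_6

Substituting a_s_1 = 1 and a_s_6 = 0, rearrange to (I - Q) a = r where r[i] = P(i -> s_1):
  [14/15, -2/15, 0, -7/15] . (a_s_2, a_s_3, a_s_4, a_s_5) = 2/15
  [-1/3, 1, -1/5, -2/15] . (a_s_2, a_s_3, a_s_4, a_s_5) = 2/15
  [-2/5, 0, 14/15, -1/5] . (a_s_2, a_s_3, a_s_4, a_s_5) = 1/15
  [-4/15, -2/15, -2/15, 1] . (a_s_2, a_s_3, a_s_4, a_s_5) = 4/15

Solving yields:
  a_s_2 = 6853/15254
  a_s_3 = 3223/7627
  a_s_4 = 5635/15254
  a_s_5 = 3753/7627

Starting state is s_3, so the absorption probability is a_s_3 = 3223/7627.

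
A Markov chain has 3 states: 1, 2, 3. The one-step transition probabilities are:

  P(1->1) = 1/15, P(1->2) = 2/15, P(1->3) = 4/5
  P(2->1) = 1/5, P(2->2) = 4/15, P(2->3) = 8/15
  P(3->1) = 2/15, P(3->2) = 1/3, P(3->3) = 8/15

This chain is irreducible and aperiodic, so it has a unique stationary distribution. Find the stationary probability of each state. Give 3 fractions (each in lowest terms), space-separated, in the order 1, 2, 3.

The stationary distribution satisfies pi = pi * P, i.e.:
  pi_1 = 1/15*pi_1 + 1/5*pi_2 + 2/15*pi_3
  pi_2 = 2/15*pi_1 + 4/15*pi_2 + 1/3*pi_3
  pi_3 = 4/5*pi_1 + 8/15*pi_2 + 8/15*pi_3
with normalization: pi_1 + pi_2 + pi_3 = 1.

Using the first 2 balance equations plus normalization, the linear system A*pi = b is:
  [-14/15, 1/5, 2/15] . pi = 0
  [2/15, -11/15, 1/3] . pi = 0
  [1, 1, 1] . pi = 1

Solving yields:
  pi_1 = 1/7
  pi_2 = 2/7
  pi_3 = 4/7

Verification (pi * P):
  1/7*1/15 + 2/7*1/5 + 4/7*2/15 = 1/7 = pi_1  (ok)
  1/7*2/15 + 2/7*4/15 + 4/7*1/3 = 2/7 = pi_2  (ok)
  1/7*4/5 + 2/7*8/15 + 4/7*8/15 = 4/7 = pi_3  (ok)

Answer: 1/7 2/7 4/7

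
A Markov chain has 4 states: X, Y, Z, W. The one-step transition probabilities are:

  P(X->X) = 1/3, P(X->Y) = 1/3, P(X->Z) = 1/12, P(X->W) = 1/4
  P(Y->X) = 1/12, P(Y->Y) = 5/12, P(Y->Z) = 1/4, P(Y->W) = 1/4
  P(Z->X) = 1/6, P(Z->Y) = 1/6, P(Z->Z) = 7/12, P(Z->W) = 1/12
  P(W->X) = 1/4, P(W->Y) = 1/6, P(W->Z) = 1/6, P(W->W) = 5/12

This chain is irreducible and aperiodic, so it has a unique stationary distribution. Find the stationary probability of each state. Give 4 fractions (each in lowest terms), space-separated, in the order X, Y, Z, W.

The stationary distribution satisfies pi = pi * P, i.e.:
  pi_X = 1/3*pi_X + 1/12*pi_Y + 1/6*pi_Z + 1/4*pi_W
  pi_Y = 1/3*pi_X + 5/12*pi_Y + 1/6*pi_Z + 1/6*pi_W
  pi_Z = 1/12*pi_X + 1/4*pi_Y + 7/12*pi_Z + 1/6*pi_W
  pi_W = 1/4*pi_X + 1/4*pi_Y + 1/12*pi_Z + 5/12*pi_W
with normalization: pi_X + pi_Y + pi_Z + pi_W = 1.

Using the first 3 balance equations plus normalization, the linear system A*pi = b is:
  [-2/3, 1/12, 1/6, 1/4] . pi = 0
  [1/3, -7/12, 1/6, 1/6] . pi = 0
  [1/12, 1/4, -5/12, 1/6] . pi = 0
  [1, 1, 1, 1] . pi = 1

Solving yields:
  pi_X = 47/238
  pi_Y = 95/357
  pi_Z = 211/714
  pi_W = 86/357

Verification (pi * P):
  47/238*1/3 + 95/357*1/12 + 211/714*1/6 + 86/357*1/4 = 47/238 = pi_X  (ok)
  47/238*1/3 + 95/357*5/12 + 211/714*1/6 + 86/357*1/6 = 95/357 = pi_Y  (ok)
  47/238*1/12 + 95/357*1/4 + 211/714*7/12 + 86/357*1/6 = 211/714 = pi_Z  (ok)
  47/238*1/4 + 95/357*1/4 + 211/714*1/12 + 86/357*5/12 = 86/357 = pi_W  (ok)

Answer: 47/238 95/357 211/714 86/357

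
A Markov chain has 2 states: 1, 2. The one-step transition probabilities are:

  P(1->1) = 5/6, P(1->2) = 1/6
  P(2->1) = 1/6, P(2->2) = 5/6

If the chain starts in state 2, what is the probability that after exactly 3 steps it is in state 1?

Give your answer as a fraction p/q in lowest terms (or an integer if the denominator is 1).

Computing P^3 by repeated multiplication:
P^1 =
  1: [5/6, 1/6]
  2: [1/6, 5/6]
P^2 =
  1: [13/18, 5/18]
  2: [5/18, 13/18]
P^3 =
  1: [35/54, 19/54]
  2: [19/54, 35/54]

(P^3)[2 -> 1] = 19/54

Answer: 19/54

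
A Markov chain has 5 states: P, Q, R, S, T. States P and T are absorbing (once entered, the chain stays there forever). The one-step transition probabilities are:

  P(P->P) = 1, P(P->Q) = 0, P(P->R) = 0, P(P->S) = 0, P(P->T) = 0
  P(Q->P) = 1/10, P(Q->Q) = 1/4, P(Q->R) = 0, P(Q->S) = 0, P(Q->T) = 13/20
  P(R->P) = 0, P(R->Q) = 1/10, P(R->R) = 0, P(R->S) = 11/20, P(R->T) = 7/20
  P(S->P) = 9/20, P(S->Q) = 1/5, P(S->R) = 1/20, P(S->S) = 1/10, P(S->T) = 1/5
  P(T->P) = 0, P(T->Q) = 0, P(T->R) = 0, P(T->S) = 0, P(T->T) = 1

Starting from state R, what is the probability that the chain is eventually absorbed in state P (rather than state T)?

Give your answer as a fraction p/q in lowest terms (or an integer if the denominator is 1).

Answer: 329/1047

Derivation:
Let a_i = P(absorbed in P | start in state i).
Boundary conditions: a_P = 1, a_T = 0.
For each transient state i, a_i = sum_j P(i->j) * a_j:
  a_Q = 1/10*a_P + 1/4*a_Q + 0*a_R + 0*a_S + 13/20*a_T
  a_R = 0*a_P + 1/10*a_Q + 0*a_R + 11/20*a_S + 7/20*a_T
  a_S = 9/20*a_P + 1/5*a_Q + 1/20*a_R + 1/10*a_S + 1/5*a_T

Substituting a_P = 1 and a_T = 0, rearrange to (I - Q) a = r where r[i] = P(i -> P):
  [3/4, 0, 0] . (a_Q, a_R, a_S) = 1/10
  [-1/10, 1, -11/20] . (a_Q, a_R, a_S) = 0
  [-1/5, -1/20, 9/10] . (a_Q, a_R, a_S) = 9/20

Solving yields:
  a_Q = 2/15
  a_R = 329/1047
  a_S = 2864/5235

Starting state is R, so the absorption probability is a_R = 329/1047.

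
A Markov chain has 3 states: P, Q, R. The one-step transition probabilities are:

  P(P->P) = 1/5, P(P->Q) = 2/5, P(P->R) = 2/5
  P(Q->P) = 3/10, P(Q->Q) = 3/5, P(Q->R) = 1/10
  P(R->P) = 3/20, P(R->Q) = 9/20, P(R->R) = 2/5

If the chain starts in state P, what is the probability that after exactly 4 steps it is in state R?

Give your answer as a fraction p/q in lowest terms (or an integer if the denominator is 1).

Computing P^4 by repeated multiplication:
P^1 =
  P: [1/5, 2/5, 2/5]
  Q: [3/10, 3/5, 1/10]
  R: [3/20, 9/20, 2/5]
P^2 =
  P: [11/50, 1/2, 7/25]
  Q: [51/200, 21/40, 11/50]
  R: [9/40, 51/100, 53/200]
P^3 =
  P: [59/250, 257/500, 1/4]
  Q: [483/2000, 129/250, 97/400]
  R: [951/4000, 2061/4000, 247/1000]
P^4 =
  P: [2389/10000, 5153/10000, 1229/5000]
  Q: [9579/40000, 20613/40000, 613/2500]
  R: [9567/40000, 2577/5000, 9817/40000]

(P^4)[P -> R] = 1229/5000

Answer: 1229/5000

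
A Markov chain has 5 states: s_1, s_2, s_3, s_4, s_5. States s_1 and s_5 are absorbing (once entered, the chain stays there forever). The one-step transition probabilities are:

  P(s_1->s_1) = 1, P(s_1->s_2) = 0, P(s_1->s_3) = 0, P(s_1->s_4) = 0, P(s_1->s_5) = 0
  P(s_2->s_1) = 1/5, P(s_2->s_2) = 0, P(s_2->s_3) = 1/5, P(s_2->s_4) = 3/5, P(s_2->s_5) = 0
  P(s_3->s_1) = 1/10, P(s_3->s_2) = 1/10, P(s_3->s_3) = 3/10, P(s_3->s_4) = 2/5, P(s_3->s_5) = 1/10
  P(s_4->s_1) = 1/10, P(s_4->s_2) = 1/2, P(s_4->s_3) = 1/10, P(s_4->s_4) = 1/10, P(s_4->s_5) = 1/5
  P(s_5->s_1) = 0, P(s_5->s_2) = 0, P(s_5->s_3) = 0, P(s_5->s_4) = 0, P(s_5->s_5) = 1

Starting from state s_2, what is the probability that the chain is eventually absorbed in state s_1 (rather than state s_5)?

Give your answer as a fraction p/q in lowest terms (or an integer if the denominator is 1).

Let a_i = P(absorbed in s_1 | start in state i).
Boundary conditions: a_s_1 = 1, a_s_5 = 0.
For each transient state i, a_i = sum_j P(i->j) * a_j:
  a_s_2 = 1/5*a_s_1 + 0*a_s_2 + 1/5*a_s_3 + 3/5*a_s_4 + 0*a_s_5
  a_s_3 = 1/10*a_s_1 + 1/10*a_s_2 + 3/10*a_s_3 + 2/5*a_s_4 + 1/10*a_s_5
  a_s_4 = 1/10*a_s_1 + 1/2*a_s_2 + 1/10*a_s_3 + 1/10*a_s_4 + 1/5*a_s_5

Substituting a_s_1 = 1 and a_s_5 = 0, rearrange to (I - Q) a = r where r[i] = P(i -> s_1):
  [1, -1/5, -3/5] . (a_s_2, a_s_3, a_s_4) = 1/5
  [-1/10, 7/10, -2/5] . (a_s_2, a_s_3, a_s_4) = 1/10
  [-1/2, -1/10, 9/10] . (a_s_2, a_s_3, a_s_4) = 1/10

Solving yields:
  a_s_2 = 48/79
  a_s_3 = 41/79
  a_s_4 = 40/79

Starting state is s_2, so the absorption probability is a_s_2 = 48/79.

Answer: 48/79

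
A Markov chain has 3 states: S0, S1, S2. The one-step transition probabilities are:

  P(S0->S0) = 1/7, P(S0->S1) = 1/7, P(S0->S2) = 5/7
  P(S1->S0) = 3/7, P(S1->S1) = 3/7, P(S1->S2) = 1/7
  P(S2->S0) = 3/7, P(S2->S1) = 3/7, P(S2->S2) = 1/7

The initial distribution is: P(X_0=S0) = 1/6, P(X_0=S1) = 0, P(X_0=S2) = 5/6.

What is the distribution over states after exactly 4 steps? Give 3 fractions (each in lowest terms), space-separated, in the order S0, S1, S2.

Answer: 2393/7203 2393/7203 2417/7203

Derivation:
Propagating the distribution step by step (d_{t+1} = d_t * P):
d_0 = (S0=1/6, S1=0, S2=5/6)
  d_1[S0] = 1/6*1/7 + 0*3/7 + 5/6*3/7 = 8/21
  d_1[S1] = 1/6*1/7 + 0*3/7 + 5/6*3/7 = 8/21
  d_1[S2] = 1/6*5/7 + 0*1/7 + 5/6*1/7 = 5/21
d_1 = (S0=8/21, S1=8/21, S2=5/21)
  d_2[S0] = 8/21*1/7 + 8/21*3/7 + 5/21*3/7 = 47/147
  d_2[S1] = 8/21*1/7 + 8/21*3/7 + 5/21*3/7 = 47/147
  d_2[S2] = 8/21*5/7 + 8/21*1/7 + 5/21*1/7 = 53/147
d_2 = (S0=47/147, S1=47/147, S2=53/147)
  d_3[S0] = 47/147*1/7 + 47/147*3/7 + 53/147*3/7 = 347/1029
  d_3[S1] = 47/147*1/7 + 47/147*3/7 + 53/147*3/7 = 347/1029
  d_3[S2] = 47/147*5/7 + 47/147*1/7 + 53/147*1/7 = 335/1029
d_3 = (S0=347/1029, S1=347/1029, S2=335/1029)
  d_4[S0] = 347/1029*1/7 + 347/1029*3/7 + 335/1029*3/7 = 2393/7203
  d_4[S1] = 347/1029*1/7 + 347/1029*3/7 + 335/1029*3/7 = 2393/7203
  d_4[S2] = 347/1029*5/7 + 347/1029*1/7 + 335/1029*1/7 = 2417/7203
d_4 = (S0=2393/7203, S1=2393/7203, S2=2417/7203)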